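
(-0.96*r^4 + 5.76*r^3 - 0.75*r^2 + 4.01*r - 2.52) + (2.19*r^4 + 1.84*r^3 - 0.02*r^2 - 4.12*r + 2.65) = 1.23*r^4 + 7.6*r^3 - 0.77*r^2 - 0.11*r + 0.13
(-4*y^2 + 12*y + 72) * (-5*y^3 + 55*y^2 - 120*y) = 20*y^5 - 280*y^4 + 780*y^3 + 2520*y^2 - 8640*y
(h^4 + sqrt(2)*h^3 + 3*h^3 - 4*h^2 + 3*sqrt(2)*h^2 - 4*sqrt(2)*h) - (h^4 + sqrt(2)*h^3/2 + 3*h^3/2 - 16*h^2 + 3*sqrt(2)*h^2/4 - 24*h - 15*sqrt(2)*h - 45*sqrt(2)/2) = sqrt(2)*h^3/2 + 3*h^3/2 + 9*sqrt(2)*h^2/4 + 12*h^2 + 11*sqrt(2)*h + 24*h + 45*sqrt(2)/2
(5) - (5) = 0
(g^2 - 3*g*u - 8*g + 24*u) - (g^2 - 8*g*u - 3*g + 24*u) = 5*g*u - 5*g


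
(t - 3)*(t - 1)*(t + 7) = t^3 + 3*t^2 - 25*t + 21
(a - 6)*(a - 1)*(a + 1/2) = a^3 - 13*a^2/2 + 5*a/2 + 3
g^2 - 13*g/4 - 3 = (g - 4)*(g + 3/4)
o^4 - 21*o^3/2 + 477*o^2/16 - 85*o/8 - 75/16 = (o - 5)^2*(o - 3/4)*(o + 1/4)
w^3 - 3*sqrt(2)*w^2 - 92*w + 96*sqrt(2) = (w - 8*sqrt(2))*(w - sqrt(2))*(w + 6*sqrt(2))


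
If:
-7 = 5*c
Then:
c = -7/5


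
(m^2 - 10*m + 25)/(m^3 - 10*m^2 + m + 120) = (m - 5)/(m^2 - 5*m - 24)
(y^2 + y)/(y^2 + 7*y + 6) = y/(y + 6)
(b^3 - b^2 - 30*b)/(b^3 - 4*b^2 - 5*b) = (-b^2 + b + 30)/(-b^2 + 4*b + 5)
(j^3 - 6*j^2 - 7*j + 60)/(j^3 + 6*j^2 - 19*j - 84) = (j - 5)/(j + 7)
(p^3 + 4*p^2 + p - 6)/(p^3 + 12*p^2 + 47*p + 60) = (p^2 + p - 2)/(p^2 + 9*p + 20)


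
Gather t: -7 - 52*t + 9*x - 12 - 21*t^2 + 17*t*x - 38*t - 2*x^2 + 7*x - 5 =-21*t^2 + t*(17*x - 90) - 2*x^2 + 16*x - 24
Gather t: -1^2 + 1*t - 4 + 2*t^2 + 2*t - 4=2*t^2 + 3*t - 9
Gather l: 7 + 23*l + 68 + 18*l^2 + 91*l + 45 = 18*l^2 + 114*l + 120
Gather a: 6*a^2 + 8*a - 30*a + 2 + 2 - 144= 6*a^2 - 22*a - 140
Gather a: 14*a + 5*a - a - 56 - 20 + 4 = 18*a - 72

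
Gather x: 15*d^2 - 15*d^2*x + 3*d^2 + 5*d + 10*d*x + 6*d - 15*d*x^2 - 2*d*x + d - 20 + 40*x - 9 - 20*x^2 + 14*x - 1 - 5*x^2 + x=18*d^2 + 12*d + x^2*(-15*d - 25) + x*(-15*d^2 + 8*d + 55) - 30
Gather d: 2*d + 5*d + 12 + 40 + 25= 7*d + 77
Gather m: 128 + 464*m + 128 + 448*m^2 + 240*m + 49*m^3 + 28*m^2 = 49*m^3 + 476*m^2 + 704*m + 256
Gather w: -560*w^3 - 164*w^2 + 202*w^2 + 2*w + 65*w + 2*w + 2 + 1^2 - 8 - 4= -560*w^3 + 38*w^2 + 69*w - 9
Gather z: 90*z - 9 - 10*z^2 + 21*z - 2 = -10*z^2 + 111*z - 11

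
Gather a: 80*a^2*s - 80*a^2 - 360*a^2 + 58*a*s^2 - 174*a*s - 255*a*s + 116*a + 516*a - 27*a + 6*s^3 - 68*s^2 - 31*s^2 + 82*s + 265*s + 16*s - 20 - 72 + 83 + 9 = a^2*(80*s - 440) + a*(58*s^2 - 429*s + 605) + 6*s^3 - 99*s^2 + 363*s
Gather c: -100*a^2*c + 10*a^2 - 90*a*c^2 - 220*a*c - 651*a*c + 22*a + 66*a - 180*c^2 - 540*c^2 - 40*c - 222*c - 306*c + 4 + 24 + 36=10*a^2 + 88*a + c^2*(-90*a - 720) + c*(-100*a^2 - 871*a - 568) + 64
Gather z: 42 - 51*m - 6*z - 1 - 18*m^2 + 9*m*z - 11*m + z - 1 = -18*m^2 - 62*m + z*(9*m - 5) + 40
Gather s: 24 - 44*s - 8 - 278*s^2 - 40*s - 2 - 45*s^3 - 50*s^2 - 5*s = -45*s^3 - 328*s^2 - 89*s + 14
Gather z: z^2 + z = z^2 + z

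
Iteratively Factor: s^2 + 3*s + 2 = (s + 2)*(s + 1)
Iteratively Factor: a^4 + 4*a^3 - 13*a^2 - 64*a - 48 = (a - 4)*(a^3 + 8*a^2 + 19*a + 12) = (a - 4)*(a + 4)*(a^2 + 4*a + 3) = (a - 4)*(a + 1)*(a + 4)*(a + 3)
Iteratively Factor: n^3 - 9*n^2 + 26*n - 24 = (n - 3)*(n^2 - 6*n + 8) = (n - 3)*(n - 2)*(n - 4)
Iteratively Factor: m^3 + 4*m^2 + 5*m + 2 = (m + 2)*(m^2 + 2*m + 1) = (m + 1)*(m + 2)*(m + 1)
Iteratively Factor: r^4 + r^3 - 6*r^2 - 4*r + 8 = (r + 2)*(r^3 - r^2 - 4*r + 4) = (r + 2)^2*(r^2 - 3*r + 2) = (r - 1)*(r + 2)^2*(r - 2)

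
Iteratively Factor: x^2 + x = (x)*(x + 1)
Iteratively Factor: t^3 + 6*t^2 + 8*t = (t + 2)*(t^2 + 4*t) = (t + 2)*(t + 4)*(t)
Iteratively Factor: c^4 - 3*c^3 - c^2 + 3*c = (c - 1)*(c^3 - 2*c^2 - 3*c) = (c - 1)*(c + 1)*(c^2 - 3*c) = (c - 3)*(c - 1)*(c + 1)*(c)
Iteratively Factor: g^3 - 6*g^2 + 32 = (g - 4)*(g^2 - 2*g - 8) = (g - 4)^2*(g + 2)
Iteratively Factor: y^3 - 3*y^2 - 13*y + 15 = (y - 5)*(y^2 + 2*y - 3) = (y - 5)*(y - 1)*(y + 3)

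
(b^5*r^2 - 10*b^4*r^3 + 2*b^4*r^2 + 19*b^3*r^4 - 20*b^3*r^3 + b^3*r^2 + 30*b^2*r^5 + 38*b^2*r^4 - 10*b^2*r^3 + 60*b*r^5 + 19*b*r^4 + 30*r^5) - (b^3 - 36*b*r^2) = b^5*r^2 - 10*b^4*r^3 + 2*b^4*r^2 + 19*b^3*r^4 - 20*b^3*r^3 + b^3*r^2 - b^3 + 30*b^2*r^5 + 38*b^2*r^4 - 10*b^2*r^3 + 60*b*r^5 + 19*b*r^4 + 36*b*r^2 + 30*r^5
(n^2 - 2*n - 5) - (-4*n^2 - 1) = 5*n^2 - 2*n - 4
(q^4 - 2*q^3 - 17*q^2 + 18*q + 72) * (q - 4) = q^5 - 6*q^4 - 9*q^3 + 86*q^2 - 288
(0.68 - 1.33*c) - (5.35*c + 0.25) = 0.43 - 6.68*c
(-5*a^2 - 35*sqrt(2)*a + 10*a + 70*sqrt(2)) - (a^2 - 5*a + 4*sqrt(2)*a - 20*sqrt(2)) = -6*a^2 - 39*sqrt(2)*a + 15*a + 90*sqrt(2)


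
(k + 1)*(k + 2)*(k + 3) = k^3 + 6*k^2 + 11*k + 6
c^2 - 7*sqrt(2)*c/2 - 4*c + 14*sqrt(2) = (c - 4)*(c - 7*sqrt(2)/2)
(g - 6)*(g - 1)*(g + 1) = g^3 - 6*g^2 - g + 6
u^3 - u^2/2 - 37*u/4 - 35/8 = (u - 7/2)*(u + 1/2)*(u + 5/2)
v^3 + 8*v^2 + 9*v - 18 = (v - 1)*(v + 3)*(v + 6)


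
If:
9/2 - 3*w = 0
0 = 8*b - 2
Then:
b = 1/4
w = 3/2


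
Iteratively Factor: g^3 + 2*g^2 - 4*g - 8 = (g + 2)*(g^2 - 4) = (g + 2)^2*(g - 2)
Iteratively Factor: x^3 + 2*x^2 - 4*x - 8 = (x + 2)*(x^2 - 4) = (x - 2)*(x + 2)*(x + 2)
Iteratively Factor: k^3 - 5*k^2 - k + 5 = (k + 1)*(k^2 - 6*k + 5) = (k - 1)*(k + 1)*(k - 5)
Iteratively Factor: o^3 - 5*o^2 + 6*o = (o - 3)*(o^2 - 2*o) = (o - 3)*(o - 2)*(o)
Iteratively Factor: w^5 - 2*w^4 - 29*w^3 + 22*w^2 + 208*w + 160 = (w + 4)*(w^4 - 6*w^3 - 5*w^2 + 42*w + 40) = (w - 5)*(w + 4)*(w^3 - w^2 - 10*w - 8) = (w - 5)*(w + 1)*(w + 4)*(w^2 - 2*w - 8) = (w - 5)*(w - 4)*(w + 1)*(w + 4)*(w + 2)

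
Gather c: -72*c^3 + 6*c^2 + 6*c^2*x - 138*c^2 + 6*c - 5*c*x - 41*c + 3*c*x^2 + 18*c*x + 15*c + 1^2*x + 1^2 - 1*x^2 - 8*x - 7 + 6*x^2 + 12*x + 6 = -72*c^3 + c^2*(6*x - 132) + c*(3*x^2 + 13*x - 20) + 5*x^2 + 5*x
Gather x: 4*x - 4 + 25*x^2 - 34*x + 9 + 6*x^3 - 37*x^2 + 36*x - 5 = 6*x^3 - 12*x^2 + 6*x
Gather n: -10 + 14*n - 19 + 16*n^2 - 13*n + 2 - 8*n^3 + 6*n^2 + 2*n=-8*n^3 + 22*n^2 + 3*n - 27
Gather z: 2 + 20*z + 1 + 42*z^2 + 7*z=42*z^2 + 27*z + 3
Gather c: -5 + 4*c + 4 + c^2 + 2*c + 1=c^2 + 6*c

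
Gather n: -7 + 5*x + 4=5*x - 3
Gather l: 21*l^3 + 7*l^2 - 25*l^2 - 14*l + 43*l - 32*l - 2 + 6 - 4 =21*l^3 - 18*l^2 - 3*l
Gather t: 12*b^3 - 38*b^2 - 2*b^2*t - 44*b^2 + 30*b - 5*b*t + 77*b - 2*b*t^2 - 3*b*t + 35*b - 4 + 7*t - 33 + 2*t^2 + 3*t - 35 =12*b^3 - 82*b^2 + 142*b + t^2*(2 - 2*b) + t*(-2*b^2 - 8*b + 10) - 72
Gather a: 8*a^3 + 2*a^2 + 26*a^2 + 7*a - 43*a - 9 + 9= 8*a^3 + 28*a^2 - 36*a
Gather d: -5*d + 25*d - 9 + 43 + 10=20*d + 44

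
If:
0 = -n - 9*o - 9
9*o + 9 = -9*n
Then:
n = 0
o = -1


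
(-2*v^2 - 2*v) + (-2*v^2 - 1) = -4*v^2 - 2*v - 1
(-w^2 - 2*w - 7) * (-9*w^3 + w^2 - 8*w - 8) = 9*w^5 + 17*w^4 + 69*w^3 + 17*w^2 + 72*w + 56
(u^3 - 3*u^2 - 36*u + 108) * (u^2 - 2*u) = u^5 - 5*u^4 - 30*u^3 + 180*u^2 - 216*u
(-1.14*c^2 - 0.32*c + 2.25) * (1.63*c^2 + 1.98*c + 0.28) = -1.8582*c^4 - 2.7788*c^3 + 2.7147*c^2 + 4.3654*c + 0.63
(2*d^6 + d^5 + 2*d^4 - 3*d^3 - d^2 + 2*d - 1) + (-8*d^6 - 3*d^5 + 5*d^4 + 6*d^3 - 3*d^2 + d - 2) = -6*d^6 - 2*d^5 + 7*d^4 + 3*d^3 - 4*d^2 + 3*d - 3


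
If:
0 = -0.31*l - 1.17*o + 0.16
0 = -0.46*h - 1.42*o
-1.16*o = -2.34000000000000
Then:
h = -6.23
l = -7.10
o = 2.02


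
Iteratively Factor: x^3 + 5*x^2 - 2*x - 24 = (x + 4)*(x^2 + x - 6) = (x + 3)*(x + 4)*(x - 2)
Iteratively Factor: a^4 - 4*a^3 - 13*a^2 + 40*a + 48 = (a + 3)*(a^3 - 7*a^2 + 8*a + 16) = (a - 4)*(a + 3)*(a^2 - 3*a - 4) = (a - 4)*(a + 1)*(a + 3)*(a - 4)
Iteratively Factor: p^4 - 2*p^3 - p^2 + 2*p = (p)*(p^3 - 2*p^2 - p + 2) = p*(p - 2)*(p^2 - 1) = p*(p - 2)*(p + 1)*(p - 1)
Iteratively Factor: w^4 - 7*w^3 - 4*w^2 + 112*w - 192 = (w - 3)*(w^3 - 4*w^2 - 16*w + 64) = (w - 3)*(w + 4)*(w^2 - 8*w + 16) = (w - 4)*(w - 3)*(w + 4)*(w - 4)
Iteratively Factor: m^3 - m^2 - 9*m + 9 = (m - 3)*(m^2 + 2*m - 3) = (m - 3)*(m - 1)*(m + 3)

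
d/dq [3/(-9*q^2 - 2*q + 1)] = 6*(9*q + 1)/(9*q^2 + 2*q - 1)^2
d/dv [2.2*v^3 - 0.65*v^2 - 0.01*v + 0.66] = 6.6*v^2 - 1.3*v - 0.01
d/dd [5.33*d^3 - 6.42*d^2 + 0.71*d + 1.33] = 15.99*d^2 - 12.84*d + 0.71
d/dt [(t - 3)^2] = 2*t - 6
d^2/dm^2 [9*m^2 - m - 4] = 18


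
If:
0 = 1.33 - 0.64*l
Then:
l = 2.08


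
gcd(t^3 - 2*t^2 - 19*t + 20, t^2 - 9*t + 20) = t - 5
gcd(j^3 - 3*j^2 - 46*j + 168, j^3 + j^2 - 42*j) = j^2 + j - 42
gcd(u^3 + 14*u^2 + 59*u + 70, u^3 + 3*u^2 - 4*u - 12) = u + 2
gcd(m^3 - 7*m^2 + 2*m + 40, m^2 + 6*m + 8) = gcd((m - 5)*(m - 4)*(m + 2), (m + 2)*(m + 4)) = m + 2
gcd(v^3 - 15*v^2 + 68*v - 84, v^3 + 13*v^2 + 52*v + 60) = 1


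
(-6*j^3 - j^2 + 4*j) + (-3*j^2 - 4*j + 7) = -6*j^3 - 4*j^2 + 7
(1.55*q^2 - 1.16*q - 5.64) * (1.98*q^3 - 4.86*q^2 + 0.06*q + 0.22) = 3.069*q^5 - 9.8298*q^4 - 5.4366*q^3 + 27.6818*q^2 - 0.5936*q - 1.2408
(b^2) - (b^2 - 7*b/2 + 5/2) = 7*b/2 - 5/2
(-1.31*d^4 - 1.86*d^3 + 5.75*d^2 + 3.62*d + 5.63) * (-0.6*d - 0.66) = 0.786*d^5 + 1.9806*d^4 - 2.2224*d^3 - 5.967*d^2 - 5.7672*d - 3.7158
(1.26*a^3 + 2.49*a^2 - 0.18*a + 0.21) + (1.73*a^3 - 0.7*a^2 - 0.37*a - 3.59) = 2.99*a^3 + 1.79*a^2 - 0.55*a - 3.38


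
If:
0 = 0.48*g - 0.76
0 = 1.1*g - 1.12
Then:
No Solution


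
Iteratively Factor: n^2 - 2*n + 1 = (n - 1)*(n - 1)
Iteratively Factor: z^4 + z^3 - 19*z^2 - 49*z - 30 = (z + 2)*(z^3 - z^2 - 17*z - 15) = (z + 2)*(z + 3)*(z^2 - 4*z - 5) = (z + 1)*(z + 2)*(z + 3)*(z - 5)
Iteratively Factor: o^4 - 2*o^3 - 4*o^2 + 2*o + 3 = (o - 1)*(o^3 - o^2 - 5*o - 3) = (o - 1)*(o + 1)*(o^2 - 2*o - 3) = (o - 3)*(o - 1)*(o + 1)*(o + 1)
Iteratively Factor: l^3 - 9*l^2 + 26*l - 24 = (l - 3)*(l^2 - 6*l + 8) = (l - 4)*(l - 3)*(l - 2)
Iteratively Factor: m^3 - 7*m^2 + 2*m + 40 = (m - 4)*(m^2 - 3*m - 10) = (m - 5)*(m - 4)*(m + 2)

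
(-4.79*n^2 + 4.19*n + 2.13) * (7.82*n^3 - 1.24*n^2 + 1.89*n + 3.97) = -37.4578*n^5 + 38.7054*n^4 + 2.4079*n^3 - 13.7384*n^2 + 20.66*n + 8.4561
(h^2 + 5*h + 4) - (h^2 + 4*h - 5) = h + 9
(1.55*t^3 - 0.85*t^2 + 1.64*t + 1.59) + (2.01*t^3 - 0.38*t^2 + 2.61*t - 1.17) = 3.56*t^3 - 1.23*t^2 + 4.25*t + 0.42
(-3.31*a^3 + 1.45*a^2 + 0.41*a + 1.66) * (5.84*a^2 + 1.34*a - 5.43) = -19.3304*a^5 + 4.0326*a^4 + 22.3107*a^3 + 2.3703*a^2 - 0.00189999999999957*a - 9.0138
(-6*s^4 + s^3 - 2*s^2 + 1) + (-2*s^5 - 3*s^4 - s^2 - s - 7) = -2*s^5 - 9*s^4 + s^3 - 3*s^2 - s - 6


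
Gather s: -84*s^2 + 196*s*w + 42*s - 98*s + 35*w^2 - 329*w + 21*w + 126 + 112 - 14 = -84*s^2 + s*(196*w - 56) + 35*w^2 - 308*w + 224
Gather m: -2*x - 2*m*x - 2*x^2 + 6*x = -2*m*x - 2*x^2 + 4*x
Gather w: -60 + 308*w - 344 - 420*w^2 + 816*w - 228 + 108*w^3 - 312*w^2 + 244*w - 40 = 108*w^3 - 732*w^2 + 1368*w - 672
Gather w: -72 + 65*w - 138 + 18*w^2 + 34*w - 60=18*w^2 + 99*w - 270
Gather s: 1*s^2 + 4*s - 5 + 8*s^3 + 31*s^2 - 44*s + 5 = 8*s^3 + 32*s^2 - 40*s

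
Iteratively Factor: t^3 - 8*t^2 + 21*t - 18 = (t - 3)*(t^2 - 5*t + 6) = (t - 3)^2*(t - 2)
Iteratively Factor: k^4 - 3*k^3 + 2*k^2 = (k - 1)*(k^3 - 2*k^2) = k*(k - 1)*(k^2 - 2*k) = k*(k - 2)*(k - 1)*(k)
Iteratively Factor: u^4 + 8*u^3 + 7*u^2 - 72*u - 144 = (u + 4)*(u^3 + 4*u^2 - 9*u - 36) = (u + 3)*(u + 4)*(u^2 + u - 12) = (u - 3)*(u + 3)*(u + 4)*(u + 4)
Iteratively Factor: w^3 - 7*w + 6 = (w - 1)*(w^2 + w - 6) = (w - 1)*(w + 3)*(w - 2)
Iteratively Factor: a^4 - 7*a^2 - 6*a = (a)*(a^3 - 7*a - 6) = a*(a + 1)*(a^2 - a - 6) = a*(a + 1)*(a + 2)*(a - 3)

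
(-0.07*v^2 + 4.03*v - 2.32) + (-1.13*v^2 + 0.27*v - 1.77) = -1.2*v^2 + 4.3*v - 4.09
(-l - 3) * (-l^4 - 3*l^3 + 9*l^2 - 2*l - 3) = l^5 + 6*l^4 - 25*l^2 + 9*l + 9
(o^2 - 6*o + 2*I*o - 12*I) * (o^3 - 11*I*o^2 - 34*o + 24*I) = o^5 - 6*o^4 - 9*I*o^4 - 12*o^3 + 54*I*o^3 + 72*o^2 - 44*I*o^2 - 48*o + 264*I*o + 288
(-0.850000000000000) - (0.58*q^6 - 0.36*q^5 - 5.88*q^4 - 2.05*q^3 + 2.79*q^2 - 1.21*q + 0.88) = -0.58*q^6 + 0.36*q^5 + 5.88*q^4 + 2.05*q^3 - 2.79*q^2 + 1.21*q - 1.73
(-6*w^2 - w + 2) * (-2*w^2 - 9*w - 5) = 12*w^4 + 56*w^3 + 35*w^2 - 13*w - 10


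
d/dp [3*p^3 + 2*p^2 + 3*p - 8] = 9*p^2 + 4*p + 3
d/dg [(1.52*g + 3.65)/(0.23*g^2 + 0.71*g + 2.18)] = (-0.3496*g^2 - 1.679*g + 0.7221)/(0.0529*g^4 + 0.3266*g^3 + 1.5069*g^2 + 3.0956*g + 4.7524)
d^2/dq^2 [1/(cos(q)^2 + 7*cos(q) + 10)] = (-4*sin(q)^4 + 11*sin(q)^2 + 385*cos(q)/4 - 21*cos(3*q)/4 + 71)/((cos(q) + 2)^3*(cos(q) + 5)^3)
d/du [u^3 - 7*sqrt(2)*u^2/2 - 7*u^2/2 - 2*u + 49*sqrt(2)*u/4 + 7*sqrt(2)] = 3*u^2 - 7*sqrt(2)*u - 7*u - 2 + 49*sqrt(2)/4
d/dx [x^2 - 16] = 2*x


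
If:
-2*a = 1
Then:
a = -1/2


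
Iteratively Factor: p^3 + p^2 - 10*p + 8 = (p - 1)*(p^2 + 2*p - 8) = (p - 1)*(p + 4)*(p - 2)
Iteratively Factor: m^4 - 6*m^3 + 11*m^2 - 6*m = (m - 3)*(m^3 - 3*m^2 + 2*m) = (m - 3)*(m - 2)*(m^2 - m) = (m - 3)*(m - 2)*(m - 1)*(m)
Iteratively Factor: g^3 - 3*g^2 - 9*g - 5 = (g + 1)*(g^2 - 4*g - 5) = (g + 1)^2*(g - 5)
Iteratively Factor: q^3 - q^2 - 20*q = (q - 5)*(q^2 + 4*q) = q*(q - 5)*(q + 4)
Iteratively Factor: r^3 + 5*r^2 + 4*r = (r + 4)*(r^2 + r) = r*(r + 4)*(r + 1)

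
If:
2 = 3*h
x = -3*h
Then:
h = 2/3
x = -2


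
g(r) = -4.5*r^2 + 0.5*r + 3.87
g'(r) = 0.5 - 9.0*r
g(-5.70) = -145.18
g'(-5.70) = 51.80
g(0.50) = 3.00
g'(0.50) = -4.00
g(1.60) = -6.85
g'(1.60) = -13.90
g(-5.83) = -152.00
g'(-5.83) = 52.97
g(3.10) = -37.82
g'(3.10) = -27.40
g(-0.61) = 1.89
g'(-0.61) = 5.99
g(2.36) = -20.01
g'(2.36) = -20.74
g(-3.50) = -53.00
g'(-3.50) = 32.00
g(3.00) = -35.13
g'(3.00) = -26.50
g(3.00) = -35.13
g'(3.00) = -26.50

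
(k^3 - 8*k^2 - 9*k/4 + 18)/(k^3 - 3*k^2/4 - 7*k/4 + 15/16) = 4*(2*k^2 - 13*k - 24)/(8*k^2 + 6*k - 5)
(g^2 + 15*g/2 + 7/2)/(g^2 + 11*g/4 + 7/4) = 2*(2*g^2 + 15*g + 7)/(4*g^2 + 11*g + 7)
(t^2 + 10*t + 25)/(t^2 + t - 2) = (t^2 + 10*t + 25)/(t^2 + t - 2)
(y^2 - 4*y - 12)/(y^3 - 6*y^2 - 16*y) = (y - 6)/(y*(y - 8))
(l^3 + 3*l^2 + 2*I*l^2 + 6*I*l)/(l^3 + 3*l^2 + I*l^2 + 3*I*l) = (l + 2*I)/(l + I)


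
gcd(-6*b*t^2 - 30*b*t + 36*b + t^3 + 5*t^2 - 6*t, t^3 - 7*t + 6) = t - 1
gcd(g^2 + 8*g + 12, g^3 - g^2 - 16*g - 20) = g + 2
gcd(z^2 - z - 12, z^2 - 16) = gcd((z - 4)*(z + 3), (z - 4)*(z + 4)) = z - 4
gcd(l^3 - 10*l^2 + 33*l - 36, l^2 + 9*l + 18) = 1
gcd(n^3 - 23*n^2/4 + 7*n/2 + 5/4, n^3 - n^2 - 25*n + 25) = n^2 - 6*n + 5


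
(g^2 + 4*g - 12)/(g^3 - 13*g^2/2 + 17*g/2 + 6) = 2*(g^2 + 4*g - 12)/(2*g^3 - 13*g^2 + 17*g + 12)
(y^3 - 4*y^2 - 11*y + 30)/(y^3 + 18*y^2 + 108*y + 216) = (y^3 - 4*y^2 - 11*y + 30)/(y^3 + 18*y^2 + 108*y + 216)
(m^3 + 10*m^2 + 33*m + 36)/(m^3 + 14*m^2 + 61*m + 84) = (m + 3)/(m + 7)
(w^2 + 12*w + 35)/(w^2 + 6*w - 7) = (w + 5)/(w - 1)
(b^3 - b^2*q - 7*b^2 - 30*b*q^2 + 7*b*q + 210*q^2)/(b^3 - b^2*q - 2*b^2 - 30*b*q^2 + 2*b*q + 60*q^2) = (b - 7)/(b - 2)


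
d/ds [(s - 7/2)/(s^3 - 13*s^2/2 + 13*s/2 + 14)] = (3 - 2*s)/(s^4 - 6*s^3 + s^2 + 24*s + 16)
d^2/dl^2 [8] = 0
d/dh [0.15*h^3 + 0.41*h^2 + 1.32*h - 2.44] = 0.45*h^2 + 0.82*h + 1.32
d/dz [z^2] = 2*z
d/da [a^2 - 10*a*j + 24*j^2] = 2*a - 10*j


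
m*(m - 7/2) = m^2 - 7*m/2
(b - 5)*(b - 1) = b^2 - 6*b + 5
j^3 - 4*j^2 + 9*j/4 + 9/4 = (j - 3)*(j - 3/2)*(j + 1/2)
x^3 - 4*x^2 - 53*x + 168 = (x - 8)*(x - 3)*(x + 7)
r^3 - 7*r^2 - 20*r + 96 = (r - 8)*(r - 3)*(r + 4)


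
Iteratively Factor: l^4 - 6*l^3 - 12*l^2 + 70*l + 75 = (l - 5)*(l^3 - l^2 - 17*l - 15) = (l - 5)^2*(l^2 + 4*l + 3) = (l - 5)^2*(l + 3)*(l + 1)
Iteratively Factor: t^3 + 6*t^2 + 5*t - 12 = (t + 3)*(t^2 + 3*t - 4) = (t + 3)*(t + 4)*(t - 1)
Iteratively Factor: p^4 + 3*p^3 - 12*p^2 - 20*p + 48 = (p + 4)*(p^3 - p^2 - 8*p + 12) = (p + 3)*(p + 4)*(p^2 - 4*p + 4) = (p - 2)*(p + 3)*(p + 4)*(p - 2)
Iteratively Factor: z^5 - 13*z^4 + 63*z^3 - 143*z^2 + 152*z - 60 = (z - 3)*(z^4 - 10*z^3 + 33*z^2 - 44*z + 20) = (z - 5)*(z - 3)*(z^3 - 5*z^2 + 8*z - 4) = (z - 5)*(z - 3)*(z - 1)*(z^2 - 4*z + 4) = (z - 5)*(z - 3)*(z - 2)*(z - 1)*(z - 2)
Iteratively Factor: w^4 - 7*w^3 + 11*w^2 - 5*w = (w - 1)*(w^3 - 6*w^2 + 5*w) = w*(w - 1)*(w^2 - 6*w + 5) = w*(w - 1)^2*(w - 5)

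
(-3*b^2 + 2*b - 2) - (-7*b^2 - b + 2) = 4*b^2 + 3*b - 4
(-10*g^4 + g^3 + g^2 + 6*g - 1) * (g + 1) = -10*g^5 - 9*g^4 + 2*g^3 + 7*g^2 + 5*g - 1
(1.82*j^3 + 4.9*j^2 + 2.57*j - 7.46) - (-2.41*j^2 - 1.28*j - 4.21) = 1.82*j^3 + 7.31*j^2 + 3.85*j - 3.25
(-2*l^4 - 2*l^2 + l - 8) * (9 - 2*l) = 4*l^5 - 18*l^4 + 4*l^3 - 20*l^2 + 25*l - 72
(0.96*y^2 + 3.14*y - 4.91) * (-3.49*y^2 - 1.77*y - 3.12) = -3.3504*y^4 - 12.6578*y^3 + 8.5829*y^2 - 1.1061*y + 15.3192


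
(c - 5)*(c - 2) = c^2 - 7*c + 10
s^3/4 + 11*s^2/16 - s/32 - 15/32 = (s/4 + 1/4)*(s - 3/4)*(s + 5/2)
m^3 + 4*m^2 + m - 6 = (m - 1)*(m + 2)*(m + 3)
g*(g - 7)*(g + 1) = g^3 - 6*g^2 - 7*g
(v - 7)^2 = v^2 - 14*v + 49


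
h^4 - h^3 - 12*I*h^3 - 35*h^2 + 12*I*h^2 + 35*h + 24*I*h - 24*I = (h - 1)*(h - 8*I)*(h - 3*I)*(h - I)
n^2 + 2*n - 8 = (n - 2)*(n + 4)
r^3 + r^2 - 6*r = r*(r - 2)*(r + 3)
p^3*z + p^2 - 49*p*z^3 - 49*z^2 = (p - 7*z)*(p + 7*z)*(p*z + 1)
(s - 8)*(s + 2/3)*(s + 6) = s^3 - 4*s^2/3 - 148*s/3 - 32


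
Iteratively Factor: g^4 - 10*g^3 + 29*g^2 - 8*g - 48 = (g - 3)*(g^3 - 7*g^2 + 8*g + 16) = (g - 4)*(g - 3)*(g^2 - 3*g - 4) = (g - 4)^2*(g - 3)*(g + 1)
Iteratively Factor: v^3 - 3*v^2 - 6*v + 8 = (v - 1)*(v^2 - 2*v - 8) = (v - 4)*(v - 1)*(v + 2)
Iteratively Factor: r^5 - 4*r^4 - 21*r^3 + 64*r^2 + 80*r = (r + 1)*(r^4 - 5*r^3 - 16*r^2 + 80*r) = (r - 4)*(r + 1)*(r^3 - r^2 - 20*r) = r*(r - 4)*(r + 1)*(r^2 - r - 20) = r*(r - 5)*(r - 4)*(r + 1)*(r + 4)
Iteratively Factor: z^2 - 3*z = (z)*(z - 3)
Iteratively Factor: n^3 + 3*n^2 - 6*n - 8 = (n + 1)*(n^2 + 2*n - 8) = (n + 1)*(n + 4)*(n - 2)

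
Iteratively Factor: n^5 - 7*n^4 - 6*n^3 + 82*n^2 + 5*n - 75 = (n - 5)*(n^4 - 2*n^3 - 16*n^2 + 2*n + 15) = (n - 5)*(n - 1)*(n^3 - n^2 - 17*n - 15) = (n - 5)*(n - 1)*(n + 3)*(n^2 - 4*n - 5) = (n - 5)*(n - 1)*(n + 1)*(n + 3)*(n - 5)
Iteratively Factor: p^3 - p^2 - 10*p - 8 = (p + 2)*(p^2 - 3*p - 4) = (p - 4)*(p + 2)*(p + 1)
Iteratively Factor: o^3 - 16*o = (o + 4)*(o^2 - 4*o) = o*(o + 4)*(o - 4)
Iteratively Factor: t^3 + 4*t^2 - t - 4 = (t + 4)*(t^2 - 1) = (t - 1)*(t + 4)*(t + 1)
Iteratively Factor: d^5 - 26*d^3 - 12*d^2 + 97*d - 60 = (d + 4)*(d^4 - 4*d^3 - 10*d^2 + 28*d - 15) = (d + 3)*(d + 4)*(d^3 - 7*d^2 + 11*d - 5) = (d - 1)*(d + 3)*(d + 4)*(d^2 - 6*d + 5) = (d - 5)*(d - 1)*(d + 3)*(d + 4)*(d - 1)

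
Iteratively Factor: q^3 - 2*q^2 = (q)*(q^2 - 2*q) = q*(q - 2)*(q)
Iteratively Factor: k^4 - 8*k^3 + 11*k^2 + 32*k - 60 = (k + 2)*(k^3 - 10*k^2 + 31*k - 30) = (k - 3)*(k + 2)*(k^2 - 7*k + 10) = (k - 3)*(k - 2)*(k + 2)*(k - 5)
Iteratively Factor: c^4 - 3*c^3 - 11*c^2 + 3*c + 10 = (c - 1)*(c^3 - 2*c^2 - 13*c - 10) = (c - 5)*(c - 1)*(c^2 + 3*c + 2) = (c - 5)*(c - 1)*(c + 1)*(c + 2)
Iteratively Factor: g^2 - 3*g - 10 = (g + 2)*(g - 5)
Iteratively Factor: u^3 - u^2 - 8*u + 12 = (u - 2)*(u^2 + u - 6) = (u - 2)*(u + 3)*(u - 2)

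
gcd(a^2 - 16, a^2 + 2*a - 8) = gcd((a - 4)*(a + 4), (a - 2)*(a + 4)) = a + 4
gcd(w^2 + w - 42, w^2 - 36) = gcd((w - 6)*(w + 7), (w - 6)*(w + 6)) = w - 6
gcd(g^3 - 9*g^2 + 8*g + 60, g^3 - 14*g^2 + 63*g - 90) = g^2 - 11*g + 30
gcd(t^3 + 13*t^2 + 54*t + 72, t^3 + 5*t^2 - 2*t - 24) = t^2 + 7*t + 12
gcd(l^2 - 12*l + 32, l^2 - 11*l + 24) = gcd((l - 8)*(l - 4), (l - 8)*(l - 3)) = l - 8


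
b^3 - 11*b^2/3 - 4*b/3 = b*(b - 4)*(b + 1/3)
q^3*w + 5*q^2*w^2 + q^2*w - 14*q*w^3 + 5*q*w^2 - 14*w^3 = (q - 2*w)*(q + 7*w)*(q*w + w)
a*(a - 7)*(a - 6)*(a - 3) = a^4 - 16*a^3 + 81*a^2 - 126*a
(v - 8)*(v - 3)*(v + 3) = v^3 - 8*v^2 - 9*v + 72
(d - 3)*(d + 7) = d^2 + 4*d - 21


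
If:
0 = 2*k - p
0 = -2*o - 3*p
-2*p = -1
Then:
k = 1/4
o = -3/4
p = 1/2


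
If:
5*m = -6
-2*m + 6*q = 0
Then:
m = -6/5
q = -2/5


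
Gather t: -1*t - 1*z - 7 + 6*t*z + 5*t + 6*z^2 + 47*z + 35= t*(6*z + 4) + 6*z^2 + 46*z + 28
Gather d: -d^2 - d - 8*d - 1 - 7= -d^2 - 9*d - 8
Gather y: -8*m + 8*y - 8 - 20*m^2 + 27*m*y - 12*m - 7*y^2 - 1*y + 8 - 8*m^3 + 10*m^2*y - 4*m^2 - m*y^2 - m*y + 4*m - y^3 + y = -8*m^3 - 24*m^2 - 16*m - y^3 + y^2*(-m - 7) + y*(10*m^2 + 26*m + 8)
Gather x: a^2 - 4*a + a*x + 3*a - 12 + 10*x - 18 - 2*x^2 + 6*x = a^2 - a - 2*x^2 + x*(a + 16) - 30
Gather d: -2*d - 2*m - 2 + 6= -2*d - 2*m + 4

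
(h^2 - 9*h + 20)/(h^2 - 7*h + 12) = (h - 5)/(h - 3)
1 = 1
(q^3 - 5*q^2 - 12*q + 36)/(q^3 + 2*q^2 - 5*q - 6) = (q - 6)/(q + 1)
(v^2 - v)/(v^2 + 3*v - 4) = v/(v + 4)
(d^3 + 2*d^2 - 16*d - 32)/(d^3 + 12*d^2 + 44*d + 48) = (d - 4)/(d + 6)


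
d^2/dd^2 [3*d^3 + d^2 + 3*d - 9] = 18*d + 2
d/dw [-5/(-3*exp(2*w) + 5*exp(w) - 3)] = (25 - 30*exp(w))*exp(w)/(3*exp(2*w) - 5*exp(w) + 3)^2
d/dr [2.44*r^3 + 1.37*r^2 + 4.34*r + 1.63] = 7.32*r^2 + 2.74*r + 4.34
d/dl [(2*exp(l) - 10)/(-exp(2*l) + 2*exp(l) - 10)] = 2*(exp(l) - 10)*exp(2*l)/(exp(4*l) - 4*exp(3*l) + 24*exp(2*l) - 40*exp(l) + 100)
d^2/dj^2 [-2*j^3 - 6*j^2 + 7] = -12*j - 12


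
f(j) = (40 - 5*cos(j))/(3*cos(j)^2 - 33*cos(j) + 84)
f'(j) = (40 - 5*cos(j))*(6*sin(j)*cos(j) - 33*sin(j))/(3*cos(j)^2 - 33*cos(j) + 84)^2 + 5*sin(j)/(3*cos(j)^2 - 33*cos(j) + 84)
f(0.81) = 0.58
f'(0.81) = -0.14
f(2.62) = 0.39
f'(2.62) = -0.04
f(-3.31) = 0.38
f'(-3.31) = -0.01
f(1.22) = 0.52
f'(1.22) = -0.14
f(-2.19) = 0.41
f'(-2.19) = 0.08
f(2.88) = 0.38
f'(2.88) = -0.02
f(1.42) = 0.50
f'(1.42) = -0.14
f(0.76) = 0.59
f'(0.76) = -0.13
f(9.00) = 0.38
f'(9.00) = -0.03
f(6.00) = 0.64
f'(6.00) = 0.06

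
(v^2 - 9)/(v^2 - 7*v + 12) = (v + 3)/(v - 4)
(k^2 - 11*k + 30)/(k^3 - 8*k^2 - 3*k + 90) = 1/(k + 3)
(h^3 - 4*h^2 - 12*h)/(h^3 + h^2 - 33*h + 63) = h*(h^2 - 4*h - 12)/(h^3 + h^2 - 33*h + 63)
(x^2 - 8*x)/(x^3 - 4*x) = (x - 8)/(x^2 - 4)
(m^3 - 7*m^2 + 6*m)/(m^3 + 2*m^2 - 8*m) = (m^2 - 7*m + 6)/(m^2 + 2*m - 8)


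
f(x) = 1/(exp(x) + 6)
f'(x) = -exp(x)/(exp(x) + 6)^2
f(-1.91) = 0.16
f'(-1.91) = -0.00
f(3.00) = 0.04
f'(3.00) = -0.03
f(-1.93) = 0.16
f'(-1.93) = -0.00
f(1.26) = 0.10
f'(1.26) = -0.04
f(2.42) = 0.06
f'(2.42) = -0.04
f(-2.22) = 0.16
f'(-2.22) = -0.00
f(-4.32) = 0.17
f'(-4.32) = -0.00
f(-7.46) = 0.17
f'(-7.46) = -0.00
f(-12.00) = 0.17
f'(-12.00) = 0.00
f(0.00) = 0.14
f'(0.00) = -0.02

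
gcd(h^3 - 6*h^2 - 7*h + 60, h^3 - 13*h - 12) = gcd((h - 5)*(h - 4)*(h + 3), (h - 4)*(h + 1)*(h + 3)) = h^2 - h - 12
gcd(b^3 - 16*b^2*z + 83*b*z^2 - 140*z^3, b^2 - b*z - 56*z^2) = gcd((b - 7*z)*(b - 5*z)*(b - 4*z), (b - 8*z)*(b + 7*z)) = 1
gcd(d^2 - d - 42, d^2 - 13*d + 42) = d - 7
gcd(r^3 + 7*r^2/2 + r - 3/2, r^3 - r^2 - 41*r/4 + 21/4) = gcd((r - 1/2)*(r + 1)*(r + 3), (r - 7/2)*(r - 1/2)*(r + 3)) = r^2 + 5*r/2 - 3/2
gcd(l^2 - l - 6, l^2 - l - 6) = l^2 - l - 6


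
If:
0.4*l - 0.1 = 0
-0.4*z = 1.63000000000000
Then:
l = 0.25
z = -4.08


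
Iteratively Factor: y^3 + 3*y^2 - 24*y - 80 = (y - 5)*(y^2 + 8*y + 16) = (y - 5)*(y + 4)*(y + 4)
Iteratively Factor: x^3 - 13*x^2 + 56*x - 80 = (x - 5)*(x^2 - 8*x + 16) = (x - 5)*(x - 4)*(x - 4)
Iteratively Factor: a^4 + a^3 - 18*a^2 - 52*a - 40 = (a + 2)*(a^3 - a^2 - 16*a - 20) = (a - 5)*(a + 2)*(a^2 + 4*a + 4) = (a - 5)*(a + 2)^2*(a + 2)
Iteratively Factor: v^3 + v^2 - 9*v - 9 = (v + 1)*(v^2 - 9) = (v - 3)*(v + 1)*(v + 3)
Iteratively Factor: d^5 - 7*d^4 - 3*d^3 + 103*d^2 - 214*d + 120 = (d - 1)*(d^4 - 6*d^3 - 9*d^2 + 94*d - 120) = (d - 2)*(d - 1)*(d^3 - 4*d^2 - 17*d + 60) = (d - 3)*(d - 2)*(d - 1)*(d^2 - d - 20) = (d - 5)*(d - 3)*(d - 2)*(d - 1)*(d + 4)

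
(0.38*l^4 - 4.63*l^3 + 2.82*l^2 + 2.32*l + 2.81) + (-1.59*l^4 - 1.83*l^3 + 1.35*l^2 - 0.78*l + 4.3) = -1.21*l^4 - 6.46*l^3 + 4.17*l^2 + 1.54*l + 7.11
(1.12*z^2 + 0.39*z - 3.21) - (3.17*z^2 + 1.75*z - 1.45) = -2.05*z^2 - 1.36*z - 1.76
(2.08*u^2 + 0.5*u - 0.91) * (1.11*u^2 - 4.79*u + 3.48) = 2.3088*u^4 - 9.4082*u^3 + 3.8333*u^2 + 6.0989*u - 3.1668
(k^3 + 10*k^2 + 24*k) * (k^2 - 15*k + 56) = k^5 - 5*k^4 - 70*k^3 + 200*k^2 + 1344*k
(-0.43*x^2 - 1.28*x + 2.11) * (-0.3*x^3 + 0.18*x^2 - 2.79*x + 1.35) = 0.129*x^5 + 0.3066*x^4 + 0.3363*x^3 + 3.3705*x^2 - 7.6149*x + 2.8485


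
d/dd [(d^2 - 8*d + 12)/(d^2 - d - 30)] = 7/(d^2 + 10*d + 25)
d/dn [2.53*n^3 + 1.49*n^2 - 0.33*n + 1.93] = 7.59*n^2 + 2.98*n - 0.33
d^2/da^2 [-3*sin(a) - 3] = 3*sin(a)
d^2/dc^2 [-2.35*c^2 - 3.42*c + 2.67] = -4.70000000000000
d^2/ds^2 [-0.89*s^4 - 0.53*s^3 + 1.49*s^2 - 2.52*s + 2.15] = -10.68*s^2 - 3.18*s + 2.98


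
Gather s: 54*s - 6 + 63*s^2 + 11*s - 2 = 63*s^2 + 65*s - 8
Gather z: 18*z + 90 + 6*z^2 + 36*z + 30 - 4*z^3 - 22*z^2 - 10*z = -4*z^3 - 16*z^2 + 44*z + 120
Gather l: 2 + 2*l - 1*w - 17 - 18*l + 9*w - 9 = -16*l + 8*w - 24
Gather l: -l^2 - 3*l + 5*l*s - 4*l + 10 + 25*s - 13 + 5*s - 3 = -l^2 + l*(5*s - 7) + 30*s - 6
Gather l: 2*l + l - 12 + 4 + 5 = 3*l - 3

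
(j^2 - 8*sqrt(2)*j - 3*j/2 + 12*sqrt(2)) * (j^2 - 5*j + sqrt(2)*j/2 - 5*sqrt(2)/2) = j^4 - 15*sqrt(2)*j^3/2 - 13*j^3/2 - j^2/2 + 195*sqrt(2)*j^2/4 - 225*sqrt(2)*j/4 + 52*j - 60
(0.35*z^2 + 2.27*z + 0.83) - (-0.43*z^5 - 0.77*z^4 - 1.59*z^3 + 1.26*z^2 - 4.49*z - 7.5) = 0.43*z^5 + 0.77*z^4 + 1.59*z^3 - 0.91*z^2 + 6.76*z + 8.33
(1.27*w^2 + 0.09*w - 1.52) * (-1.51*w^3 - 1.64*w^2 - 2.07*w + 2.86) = -1.9177*w^5 - 2.2187*w^4 - 0.4813*w^3 + 5.9387*w^2 + 3.4038*w - 4.3472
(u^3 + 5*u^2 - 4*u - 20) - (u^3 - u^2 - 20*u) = 6*u^2 + 16*u - 20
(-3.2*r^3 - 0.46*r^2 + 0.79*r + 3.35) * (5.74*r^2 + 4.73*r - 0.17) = -18.368*r^5 - 17.7764*r^4 + 2.9028*r^3 + 23.0439*r^2 + 15.7112*r - 0.5695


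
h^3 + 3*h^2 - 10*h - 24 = (h - 3)*(h + 2)*(h + 4)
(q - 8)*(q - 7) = q^2 - 15*q + 56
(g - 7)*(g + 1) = g^2 - 6*g - 7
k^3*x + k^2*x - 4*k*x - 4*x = (k - 2)*(k + 2)*(k*x + x)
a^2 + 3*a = a*(a + 3)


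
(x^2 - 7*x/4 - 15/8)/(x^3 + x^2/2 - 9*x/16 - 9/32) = 4*(2*x - 5)/(8*x^2 - 2*x - 3)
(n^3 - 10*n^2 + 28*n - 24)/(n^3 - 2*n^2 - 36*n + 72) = (n - 2)/(n + 6)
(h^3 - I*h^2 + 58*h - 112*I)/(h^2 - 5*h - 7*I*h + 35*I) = (h^2 + 6*I*h + 16)/(h - 5)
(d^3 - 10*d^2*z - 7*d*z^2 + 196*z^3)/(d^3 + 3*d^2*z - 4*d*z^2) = (-d^2 + 14*d*z - 49*z^2)/(d*(-d + z))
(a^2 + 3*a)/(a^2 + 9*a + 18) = a/(a + 6)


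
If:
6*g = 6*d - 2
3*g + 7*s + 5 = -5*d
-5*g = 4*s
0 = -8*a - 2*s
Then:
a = 25/9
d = 83/9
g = 80/9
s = -100/9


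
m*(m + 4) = m^2 + 4*m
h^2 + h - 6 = (h - 2)*(h + 3)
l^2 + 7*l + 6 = (l + 1)*(l + 6)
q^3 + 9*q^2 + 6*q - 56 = (q - 2)*(q + 4)*(q + 7)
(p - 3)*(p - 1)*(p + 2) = p^3 - 2*p^2 - 5*p + 6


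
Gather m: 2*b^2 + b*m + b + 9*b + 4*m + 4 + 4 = 2*b^2 + 10*b + m*(b + 4) + 8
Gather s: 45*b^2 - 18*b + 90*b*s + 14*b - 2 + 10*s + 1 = 45*b^2 - 4*b + s*(90*b + 10) - 1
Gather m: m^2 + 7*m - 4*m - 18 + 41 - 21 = m^2 + 3*m + 2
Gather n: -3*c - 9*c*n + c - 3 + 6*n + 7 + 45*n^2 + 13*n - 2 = -2*c + 45*n^2 + n*(19 - 9*c) + 2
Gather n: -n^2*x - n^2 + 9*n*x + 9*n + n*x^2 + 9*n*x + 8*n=n^2*(-x - 1) + n*(x^2 + 18*x + 17)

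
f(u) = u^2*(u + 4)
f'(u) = u^2 + 2*u*(u + 4) = u*(3*u + 8)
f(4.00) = 128.00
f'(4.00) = 80.00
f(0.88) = 3.78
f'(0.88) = 9.36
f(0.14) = 0.08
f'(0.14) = 1.18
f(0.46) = 0.94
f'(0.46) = 4.31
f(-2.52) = 9.40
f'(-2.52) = -1.11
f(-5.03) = -26.06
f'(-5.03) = 35.66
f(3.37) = 83.70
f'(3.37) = 61.03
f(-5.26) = -34.86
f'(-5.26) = 40.92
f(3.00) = 63.00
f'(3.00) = 51.00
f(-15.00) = -2475.00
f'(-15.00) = 555.00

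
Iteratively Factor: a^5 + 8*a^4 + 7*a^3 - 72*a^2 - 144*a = (a)*(a^4 + 8*a^3 + 7*a^2 - 72*a - 144) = a*(a + 3)*(a^3 + 5*a^2 - 8*a - 48) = a*(a - 3)*(a + 3)*(a^2 + 8*a + 16) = a*(a - 3)*(a + 3)*(a + 4)*(a + 4)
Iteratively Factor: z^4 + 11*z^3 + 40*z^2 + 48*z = (z + 4)*(z^3 + 7*z^2 + 12*z) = (z + 4)^2*(z^2 + 3*z) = z*(z + 4)^2*(z + 3)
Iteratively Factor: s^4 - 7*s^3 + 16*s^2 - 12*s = (s - 3)*(s^3 - 4*s^2 + 4*s) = (s - 3)*(s - 2)*(s^2 - 2*s) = (s - 3)*(s - 2)^2*(s)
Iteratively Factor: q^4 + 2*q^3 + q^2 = (q + 1)*(q^3 + q^2) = q*(q + 1)*(q^2 + q) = q^2*(q + 1)*(q + 1)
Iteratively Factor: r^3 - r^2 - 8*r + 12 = (r + 3)*(r^2 - 4*r + 4) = (r - 2)*(r + 3)*(r - 2)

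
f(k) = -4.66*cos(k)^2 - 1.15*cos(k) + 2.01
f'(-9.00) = 3.03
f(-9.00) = -0.81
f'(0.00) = 0.00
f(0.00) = -3.80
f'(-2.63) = 3.42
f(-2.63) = -0.53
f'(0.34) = 3.31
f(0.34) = -3.22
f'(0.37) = 3.56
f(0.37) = -3.11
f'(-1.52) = -1.62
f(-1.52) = 1.94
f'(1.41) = 2.61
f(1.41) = 1.71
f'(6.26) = -0.24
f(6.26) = -3.80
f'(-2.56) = 3.65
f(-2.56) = -0.28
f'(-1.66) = -0.32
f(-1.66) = 2.08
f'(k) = 9.32*sin(k)*cos(k) + 1.15*sin(k)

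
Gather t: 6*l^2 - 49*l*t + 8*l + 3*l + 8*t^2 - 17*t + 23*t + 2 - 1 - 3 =6*l^2 + 11*l + 8*t^2 + t*(6 - 49*l) - 2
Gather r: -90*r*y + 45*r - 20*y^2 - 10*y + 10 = r*(45 - 90*y) - 20*y^2 - 10*y + 10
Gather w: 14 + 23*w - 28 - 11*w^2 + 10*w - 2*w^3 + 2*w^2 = -2*w^3 - 9*w^2 + 33*w - 14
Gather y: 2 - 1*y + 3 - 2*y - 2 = 3 - 3*y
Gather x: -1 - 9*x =-9*x - 1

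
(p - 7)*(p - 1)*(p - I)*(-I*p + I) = -I*p^4 - p^3 + 9*I*p^3 + 9*p^2 - 15*I*p^2 - 15*p + 7*I*p + 7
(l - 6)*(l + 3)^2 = l^3 - 27*l - 54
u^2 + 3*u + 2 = (u + 1)*(u + 2)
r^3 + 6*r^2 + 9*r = r*(r + 3)^2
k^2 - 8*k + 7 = (k - 7)*(k - 1)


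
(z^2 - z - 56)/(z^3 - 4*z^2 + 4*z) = (z^2 - z - 56)/(z*(z^2 - 4*z + 4))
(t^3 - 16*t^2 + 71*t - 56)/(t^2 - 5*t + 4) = (t^2 - 15*t + 56)/(t - 4)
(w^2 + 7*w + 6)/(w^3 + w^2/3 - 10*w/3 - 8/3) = 3*(w + 6)/(3*w^2 - 2*w - 8)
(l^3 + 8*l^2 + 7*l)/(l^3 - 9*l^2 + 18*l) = (l^2 + 8*l + 7)/(l^2 - 9*l + 18)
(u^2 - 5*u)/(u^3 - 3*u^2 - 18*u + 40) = u/(u^2 + 2*u - 8)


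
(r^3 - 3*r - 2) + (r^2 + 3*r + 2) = r^3 + r^2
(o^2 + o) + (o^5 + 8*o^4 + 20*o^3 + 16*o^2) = o^5 + 8*o^4 + 20*o^3 + 17*o^2 + o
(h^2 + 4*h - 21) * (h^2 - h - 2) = h^4 + 3*h^3 - 27*h^2 + 13*h + 42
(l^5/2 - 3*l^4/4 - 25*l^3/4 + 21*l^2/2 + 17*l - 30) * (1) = l^5/2 - 3*l^4/4 - 25*l^3/4 + 21*l^2/2 + 17*l - 30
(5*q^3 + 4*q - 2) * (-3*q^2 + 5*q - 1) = -15*q^5 + 25*q^4 - 17*q^3 + 26*q^2 - 14*q + 2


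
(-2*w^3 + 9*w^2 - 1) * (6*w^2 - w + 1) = -12*w^5 + 56*w^4 - 11*w^3 + 3*w^2 + w - 1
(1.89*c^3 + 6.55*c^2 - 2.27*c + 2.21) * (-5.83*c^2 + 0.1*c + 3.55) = -11.0187*c^5 - 37.9975*c^4 + 20.5986*c^3 + 10.1412*c^2 - 7.8375*c + 7.8455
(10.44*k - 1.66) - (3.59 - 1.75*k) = 12.19*k - 5.25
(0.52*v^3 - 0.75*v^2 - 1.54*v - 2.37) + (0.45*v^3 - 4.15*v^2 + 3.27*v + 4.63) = 0.97*v^3 - 4.9*v^2 + 1.73*v + 2.26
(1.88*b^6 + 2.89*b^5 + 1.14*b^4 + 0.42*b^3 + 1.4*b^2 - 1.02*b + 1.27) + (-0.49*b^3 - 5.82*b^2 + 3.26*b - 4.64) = 1.88*b^6 + 2.89*b^5 + 1.14*b^4 - 0.07*b^3 - 4.42*b^2 + 2.24*b - 3.37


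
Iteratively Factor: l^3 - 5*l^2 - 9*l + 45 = (l - 5)*(l^2 - 9) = (l - 5)*(l + 3)*(l - 3)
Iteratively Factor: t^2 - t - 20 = (t + 4)*(t - 5)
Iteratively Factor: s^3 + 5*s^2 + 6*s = (s)*(s^2 + 5*s + 6) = s*(s + 3)*(s + 2)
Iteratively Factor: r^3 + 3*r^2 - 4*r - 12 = (r + 2)*(r^2 + r - 6) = (r + 2)*(r + 3)*(r - 2)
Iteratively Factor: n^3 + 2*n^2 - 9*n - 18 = (n - 3)*(n^2 + 5*n + 6) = (n - 3)*(n + 3)*(n + 2)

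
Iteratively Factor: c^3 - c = (c)*(c^2 - 1) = c*(c + 1)*(c - 1)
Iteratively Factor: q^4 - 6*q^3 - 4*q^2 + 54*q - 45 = (q - 1)*(q^3 - 5*q^2 - 9*q + 45) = (q - 1)*(q + 3)*(q^2 - 8*q + 15) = (q - 3)*(q - 1)*(q + 3)*(q - 5)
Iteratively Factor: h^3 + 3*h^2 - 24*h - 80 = (h + 4)*(h^2 - h - 20) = (h + 4)^2*(h - 5)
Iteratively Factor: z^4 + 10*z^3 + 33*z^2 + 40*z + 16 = (z + 1)*(z^3 + 9*z^2 + 24*z + 16) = (z + 1)*(z + 4)*(z^2 + 5*z + 4) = (z + 1)*(z + 4)^2*(z + 1)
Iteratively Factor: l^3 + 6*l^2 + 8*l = (l)*(l^2 + 6*l + 8) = l*(l + 4)*(l + 2)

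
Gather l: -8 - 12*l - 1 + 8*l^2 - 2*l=8*l^2 - 14*l - 9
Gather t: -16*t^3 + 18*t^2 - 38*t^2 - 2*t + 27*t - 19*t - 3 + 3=-16*t^3 - 20*t^2 + 6*t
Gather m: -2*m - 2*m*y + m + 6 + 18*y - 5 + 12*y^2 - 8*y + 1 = m*(-2*y - 1) + 12*y^2 + 10*y + 2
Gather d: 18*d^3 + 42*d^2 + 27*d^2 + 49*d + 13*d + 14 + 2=18*d^3 + 69*d^2 + 62*d + 16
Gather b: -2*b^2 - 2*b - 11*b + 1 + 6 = -2*b^2 - 13*b + 7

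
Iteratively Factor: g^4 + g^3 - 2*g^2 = (g - 1)*(g^3 + 2*g^2) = (g - 1)*(g + 2)*(g^2) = g*(g - 1)*(g + 2)*(g)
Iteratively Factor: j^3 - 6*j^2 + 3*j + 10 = (j - 2)*(j^2 - 4*j - 5) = (j - 5)*(j - 2)*(j + 1)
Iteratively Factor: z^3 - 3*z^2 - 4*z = (z)*(z^2 - 3*z - 4) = z*(z + 1)*(z - 4)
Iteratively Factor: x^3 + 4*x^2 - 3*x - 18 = (x + 3)*(x^2 + x - 6) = (x - 2)*(x + 3)*(x + 3)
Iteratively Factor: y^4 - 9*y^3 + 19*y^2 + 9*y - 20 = (y - 4)*(y^3 - 5*y^2 - y + 5) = (y - 4)*(y - 1)*(y^2 - 4*y - 5) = (y - 4)*(y - 1)*(y + 1)*(y - 5)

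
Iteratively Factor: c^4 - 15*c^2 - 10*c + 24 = (c + 2)*(c^3 - 2*c^2 - 11*c + 12) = (c + 2)*(c + 3)*(c^2 - 5*c + 4) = (c - 1)*(c + 2)*(c + 3)*(c - 4)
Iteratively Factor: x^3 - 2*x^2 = (x)*(x^2 - 2*x) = x*(x - 2)*(x)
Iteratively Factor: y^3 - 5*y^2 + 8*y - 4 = (y - 1)*(y^2 - 4*y + 4) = (y - 2)*(y - 1)*(y - 2)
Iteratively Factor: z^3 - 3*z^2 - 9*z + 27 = (z + 3)*(z^2 - 6*z + 9) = (z - 3)*(z + 3)*(z - 3)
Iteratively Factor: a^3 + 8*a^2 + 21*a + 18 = (a + 3)*(a^2 + 5*a + 6) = (a + 3)^2*(a + 2)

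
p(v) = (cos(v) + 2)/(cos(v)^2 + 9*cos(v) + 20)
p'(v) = (2*sin(v)*cos(v) + 9*sin(v))*(cos(v) + 2)/(cos(v)^2 + 9*cos(v) + 20)^2 - sin(v)/(cos(v)^2 + 9*cos(v) + 20) = (cos(v)^2 + 4*cos(v) - 2)*sin(v)/(cos(v)^2 + 9*cos(v) + 20)^2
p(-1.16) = 0.10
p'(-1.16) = 0.00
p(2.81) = 0.09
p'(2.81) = -0.01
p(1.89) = 0.10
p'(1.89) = -0.01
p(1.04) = 0.10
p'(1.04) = 0.00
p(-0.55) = 0.10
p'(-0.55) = -0.00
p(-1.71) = 0.10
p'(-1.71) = 0.01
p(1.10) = 0.10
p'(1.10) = 0.00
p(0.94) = 0.10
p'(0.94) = 0.00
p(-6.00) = 0.10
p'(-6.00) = 0.00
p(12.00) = 0.10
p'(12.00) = 0.00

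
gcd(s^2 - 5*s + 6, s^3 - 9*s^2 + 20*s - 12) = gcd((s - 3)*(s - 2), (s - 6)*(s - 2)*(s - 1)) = s - 2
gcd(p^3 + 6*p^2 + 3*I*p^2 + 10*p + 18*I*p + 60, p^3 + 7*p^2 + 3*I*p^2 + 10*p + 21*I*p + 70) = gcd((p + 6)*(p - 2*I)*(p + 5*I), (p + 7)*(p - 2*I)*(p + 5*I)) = p^2 + 3*I*p + 10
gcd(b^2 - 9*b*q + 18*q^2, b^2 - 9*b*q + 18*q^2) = b^2 - 9*b*q + 18*q^2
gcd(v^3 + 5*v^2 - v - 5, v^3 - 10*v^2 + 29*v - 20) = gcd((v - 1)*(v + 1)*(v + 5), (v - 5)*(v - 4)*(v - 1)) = v - 1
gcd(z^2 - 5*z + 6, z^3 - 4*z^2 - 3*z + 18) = z - 3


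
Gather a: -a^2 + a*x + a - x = -a^2 + a*(x + 1) - x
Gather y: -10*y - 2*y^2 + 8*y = -2*y^2 - 2*y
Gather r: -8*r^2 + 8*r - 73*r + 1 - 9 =-8*r^2 - 65*r - 8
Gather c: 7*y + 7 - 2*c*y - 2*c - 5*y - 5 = c*(-2*y - 2) + 2*y + 2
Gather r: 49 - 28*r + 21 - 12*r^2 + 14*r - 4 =-12*r^2 - 14*r + 66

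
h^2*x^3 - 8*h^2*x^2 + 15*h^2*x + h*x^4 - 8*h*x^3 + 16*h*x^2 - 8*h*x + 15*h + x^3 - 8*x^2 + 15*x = (h + x)*(x - 5)*(x - 3)*(h*x + 1)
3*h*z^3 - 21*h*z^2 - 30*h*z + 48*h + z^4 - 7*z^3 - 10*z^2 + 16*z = (3*h + z)*(z - 8)*(z - 1)*(z + 2)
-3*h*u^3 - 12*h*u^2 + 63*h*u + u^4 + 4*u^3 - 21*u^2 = u*(-3*h + u)*(u - 3)*(u + 7)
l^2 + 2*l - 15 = (l - 3)*(l + 5)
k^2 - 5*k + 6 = (k - 3)*(k - 2)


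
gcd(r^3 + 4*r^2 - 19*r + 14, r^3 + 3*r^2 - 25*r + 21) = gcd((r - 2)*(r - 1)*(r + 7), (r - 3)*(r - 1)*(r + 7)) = r^2 + 6*r - 7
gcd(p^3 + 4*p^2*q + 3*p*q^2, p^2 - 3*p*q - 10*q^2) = 1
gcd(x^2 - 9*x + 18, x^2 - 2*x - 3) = x - 3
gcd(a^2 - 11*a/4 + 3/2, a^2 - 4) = a - 2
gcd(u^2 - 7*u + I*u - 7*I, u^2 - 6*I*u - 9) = 1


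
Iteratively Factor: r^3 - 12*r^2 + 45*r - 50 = (r - 2)*(r^2 - 10*r + 25) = (r - 5)*(r - 2)*(r - 5)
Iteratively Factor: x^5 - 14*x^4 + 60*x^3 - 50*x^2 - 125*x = (x - 5)*(x^4 - 9*x^3 + 15*x^2 + 25*x) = (x - 5)^2*(x^3 - 4*x^2 - 5*x) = (x - 5)^2*(x + 1)*(x^2 - 5*x) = (x - 5)^3*(x + 1)*(x)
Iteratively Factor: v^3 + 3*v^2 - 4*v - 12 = (v - 2)*(v^2 + 5*v + 6) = (v - 2)*(v + 3)*(v + 2)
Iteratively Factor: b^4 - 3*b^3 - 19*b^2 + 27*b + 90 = (b + 3)*(b^3 - 6*b^2 - b + 30) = (b - 3)*(b + 3)*(b^2 - 3*b - 10) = (b - 3)*(b + 2)*(b + 3)*(b - 5)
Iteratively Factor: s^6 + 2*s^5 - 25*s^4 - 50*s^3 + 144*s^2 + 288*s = (s + 4)*(s^5 - 2*s^4 - 17*s^3 + 18*s^2 + 72*s) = (s + 2)*(s + 4)*(s^4 - 4*s^3 - 9*s^2 + 36*s) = s*(s + 2)*(s + 4)*(s^3 - 4*s^2 - 9*s + 36) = s*(s + 2)*(s + 3)*(s + 4)*(s^2 - 7*s + 12) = s*(s - 4)*(s + 2)*(s + 3)*(s + 4)*(s - 3)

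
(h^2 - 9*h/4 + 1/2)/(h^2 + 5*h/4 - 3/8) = 2*(h - 2)/(2*h + 3)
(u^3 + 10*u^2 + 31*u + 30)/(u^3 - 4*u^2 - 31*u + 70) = (u^2 + 5*u + 6)/(u^2 - 9*u + 14)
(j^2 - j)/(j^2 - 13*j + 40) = j*(j - 1)/(j^2 - 13*j + 40)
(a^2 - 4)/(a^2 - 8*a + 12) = (a + 2)/(a - 6)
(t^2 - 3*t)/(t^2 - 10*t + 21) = t/(t - 7)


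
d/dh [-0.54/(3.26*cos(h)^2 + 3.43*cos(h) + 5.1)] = -(3.5208*cos(h) + 1.8522)*sin(h)/(3.26*cos(h)^2 + 3.43*cos(h) + 5.1)^2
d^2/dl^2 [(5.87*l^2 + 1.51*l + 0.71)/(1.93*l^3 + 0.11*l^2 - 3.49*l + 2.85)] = (43.730326*l^6 + 33.747594*l^5 + 270.89094*l^4 - 424.73402*l^3 - 139.353066*l^2 - 27.907854*l + 142.247152)/(7.189057*l^9 + 1.229217*l^8 - 38.929644*l^7 + 27.403664*l^6 + 74.026422*l^5 - 111.057582*l^4 - 2.04396400000001*l^3 + 106.82028*l^2 - 85.042575*l + 23.149125)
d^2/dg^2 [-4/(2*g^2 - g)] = 8*(2*g*(2*g - 1) - (4*g - 1)^2)/(g^3*(2*g - 1)^3)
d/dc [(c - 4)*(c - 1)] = 2*c - 5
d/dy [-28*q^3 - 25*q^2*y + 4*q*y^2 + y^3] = -25*q^2 + 8*q*y + 3*y^2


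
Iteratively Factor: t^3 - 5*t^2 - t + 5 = (t + 1)*(t^2 - 6*t + 5) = (t - 1)*(t + 1)*(t - 5)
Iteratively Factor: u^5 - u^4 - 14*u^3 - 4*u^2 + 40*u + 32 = (u + 2)*(u^4 - 3*u^3 - 8*u^2 + 12*u + 16) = (u - 4)*(u + 2)*(u^3 + u^2 - 4*u - 4) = (u - 4)*(u + 2)^2*(u^2 - u - 2) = (u - 4)*(u + 1)*(u + 2)^2*(u - 2)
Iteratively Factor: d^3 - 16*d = (d)*(d^2 - 16) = d*(d - 4)*(d + 4)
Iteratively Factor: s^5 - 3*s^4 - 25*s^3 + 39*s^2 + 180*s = (s + 3)*(s^4 - 6*s^3 - 7*s^2 + 60*s) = (s + 3)^2*(s^3 - 9*s^2 + 20*s) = s*(s + 3)^2*(s^2 - 9*s + 20) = s*(s - 4)*(s + 3)^2*(s - 5)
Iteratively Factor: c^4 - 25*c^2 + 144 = (c + 3)*(c^3 - 3*c^2 - 16*c + 48) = (c + 3)*(c + 4)*(c^2 - 7*c + 12) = (c - 4)*(c + 3)*(c + 4)*(c - 3)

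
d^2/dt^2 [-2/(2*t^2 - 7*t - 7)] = 4*(-4*t^2 + 14*t + (4*t - 7)^2 + 14)/(-2*t^2 + 7*t + 7)^3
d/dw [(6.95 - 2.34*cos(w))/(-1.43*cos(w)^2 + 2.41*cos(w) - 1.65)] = (3.3462*cos(w)^2 - 19.877*cos(w) + 12.8885)*sin(w)/(2.0449*cos(w)^4 - 6.8926*cos(w)^3 + 10.5271*cos(w)^2 - 7.953*cos(w) + 2.7225)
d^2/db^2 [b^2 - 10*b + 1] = 2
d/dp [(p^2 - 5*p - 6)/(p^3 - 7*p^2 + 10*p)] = (-p^4 + 10*p^3 - 7*p^2 - 84*p + 60)/(p^2*(p^4 - 14*p^3 + 69*p^2 - 140*p + 100))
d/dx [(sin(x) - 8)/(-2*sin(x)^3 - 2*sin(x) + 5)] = (4*sin(x)^3 - 48*sin(x)^2 - 11)*cos(x)/(2*sin(x)^3 + 2*sin(x) - 5)^2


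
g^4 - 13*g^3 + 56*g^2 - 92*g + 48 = (g - 6)*(g - 4)*(g - 2)*(g - 1)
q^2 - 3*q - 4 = (q - 4)*(q + 1)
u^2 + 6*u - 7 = (u - 1)*(u + 7)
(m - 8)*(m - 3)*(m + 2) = m^3 - 9*m^2 + 2*m + 48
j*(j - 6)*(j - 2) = j^3 - 8*j^2 + 12*j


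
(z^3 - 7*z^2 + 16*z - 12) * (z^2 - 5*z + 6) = z^5 - 12*z^4 + 57*z^3 - 134*z^2 + 156*z - 72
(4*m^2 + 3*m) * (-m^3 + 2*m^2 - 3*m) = -4*m^5 + 5*m^4 - 6*m^3 - 9*m^2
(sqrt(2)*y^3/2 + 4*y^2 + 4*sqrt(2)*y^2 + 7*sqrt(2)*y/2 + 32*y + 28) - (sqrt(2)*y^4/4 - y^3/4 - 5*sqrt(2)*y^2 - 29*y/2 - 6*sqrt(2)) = -sqrt(2)*y^4/4 + y^3/4 + sqrt(2)*y^3/2 + 4*y^2 + 9*sqrt(2)*y^2 + 7*sqrt(2)*y/2 + 93*y/2 + 6*sqrt(2) + 28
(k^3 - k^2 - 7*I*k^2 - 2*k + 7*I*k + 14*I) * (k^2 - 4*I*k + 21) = k^5 - k^4 - 11*I*k^4 - 9*k^3 + 11*I*k^3 + 7*k^2 - 125*I*k^2 + 14*k + 147*I*k + 294*I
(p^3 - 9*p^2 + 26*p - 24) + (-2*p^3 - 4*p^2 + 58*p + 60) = -p^3 - 13*p^2 + 84*p + 36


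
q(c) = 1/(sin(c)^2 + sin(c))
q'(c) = (-2*sin(c)*cos(c) - cos(c))/(sin(c)^2 + sin(c))^2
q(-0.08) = -13.60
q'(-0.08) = -154.91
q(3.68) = -4.00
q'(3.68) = -0.35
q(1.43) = 0.51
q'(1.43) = -0.11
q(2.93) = 3.94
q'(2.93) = 21.50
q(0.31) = 2.51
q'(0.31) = -9.67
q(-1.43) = -102.07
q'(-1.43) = 1432.99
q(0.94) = 0.69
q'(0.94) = -0.72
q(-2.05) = -10.00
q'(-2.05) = -35.76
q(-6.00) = 2.80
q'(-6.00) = -11.71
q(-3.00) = -8.25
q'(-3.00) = 48.37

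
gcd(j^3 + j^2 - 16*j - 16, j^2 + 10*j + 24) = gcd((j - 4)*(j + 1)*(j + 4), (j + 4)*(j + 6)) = j + 4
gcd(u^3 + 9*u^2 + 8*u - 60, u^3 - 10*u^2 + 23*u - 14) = u - 2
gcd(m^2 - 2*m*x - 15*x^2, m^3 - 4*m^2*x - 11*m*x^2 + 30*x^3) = -m^2 + 2*m*x + 15*x^2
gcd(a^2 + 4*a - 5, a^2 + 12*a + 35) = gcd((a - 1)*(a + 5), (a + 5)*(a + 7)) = a + 5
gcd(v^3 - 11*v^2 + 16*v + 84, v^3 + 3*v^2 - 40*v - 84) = v^2 - 4*v - 12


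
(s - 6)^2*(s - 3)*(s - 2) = s^4 - 17*s^3 + 102*s^2 - 252*s + 216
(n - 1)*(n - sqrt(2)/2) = n^2 - n - sqrt(2)*n/2 + sqrt(2)/2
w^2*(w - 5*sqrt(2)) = w^3 - 5*sqrt(2)*w^2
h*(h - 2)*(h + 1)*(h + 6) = h^4 + 5*h^3 - 8*h^2 - 12*h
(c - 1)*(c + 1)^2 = c^3 + c^2 - c - 1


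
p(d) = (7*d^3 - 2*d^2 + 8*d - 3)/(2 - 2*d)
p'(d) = (21*d^2 - 4*d + 8)/(2 - 2*d) + 2*(7*d^3 - 2*d^2 + 8*d - 3)/(2 - 2*d)^2 = (-14*d^3 + 23*d^2 - 4*d + 5)/(2*(d^2 - 2*d + 1))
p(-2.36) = -18.61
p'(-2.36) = 14.46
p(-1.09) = -5.54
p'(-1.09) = 6.27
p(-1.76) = -11.13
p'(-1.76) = 10.48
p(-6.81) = -151.15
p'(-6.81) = 45.25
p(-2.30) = -17.75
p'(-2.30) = 14.06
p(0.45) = 0.76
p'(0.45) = 10.88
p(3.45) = -58.82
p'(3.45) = -25.82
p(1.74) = -28.20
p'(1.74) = -5.55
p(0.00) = -1.50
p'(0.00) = 2.50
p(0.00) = -1.50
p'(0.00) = 2.50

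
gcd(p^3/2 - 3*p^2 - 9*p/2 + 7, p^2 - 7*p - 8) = 1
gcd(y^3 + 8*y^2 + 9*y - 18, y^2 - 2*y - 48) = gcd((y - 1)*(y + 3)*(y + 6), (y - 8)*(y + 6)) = y + 6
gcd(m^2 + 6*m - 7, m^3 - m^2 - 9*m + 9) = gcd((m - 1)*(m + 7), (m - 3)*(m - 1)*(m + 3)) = m - 1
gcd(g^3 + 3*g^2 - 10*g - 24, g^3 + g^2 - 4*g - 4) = g + 2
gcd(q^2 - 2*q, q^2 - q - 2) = q - 2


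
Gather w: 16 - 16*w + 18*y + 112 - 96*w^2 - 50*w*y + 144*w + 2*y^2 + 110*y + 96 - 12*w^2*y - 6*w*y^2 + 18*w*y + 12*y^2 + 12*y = w^2*(-12*y - 96) + w*(-6*y^2 - 32*y + 128) + 14*y^2 + 140*y + 224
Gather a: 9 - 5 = 4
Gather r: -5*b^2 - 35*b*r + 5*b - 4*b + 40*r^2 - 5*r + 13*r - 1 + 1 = -5*b^2 + b + 40*r^2 + r*(8 - 35*b)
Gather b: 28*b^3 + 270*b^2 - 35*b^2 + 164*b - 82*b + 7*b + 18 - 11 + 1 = 28*b^3 + 235*b^2 + 89*b + 8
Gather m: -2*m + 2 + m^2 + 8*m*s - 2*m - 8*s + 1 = m^2 + m*(8*s - 4) - 8*s + 3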